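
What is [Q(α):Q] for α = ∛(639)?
[Q(α):Q] = 3

The minimal polynomial of α is x^3 - 639, irreducible over Q since 639 is not a perfect cube (so x^3 - 639 has no rational root). Hence [Q(α):Q] = deg(m_α) = 3.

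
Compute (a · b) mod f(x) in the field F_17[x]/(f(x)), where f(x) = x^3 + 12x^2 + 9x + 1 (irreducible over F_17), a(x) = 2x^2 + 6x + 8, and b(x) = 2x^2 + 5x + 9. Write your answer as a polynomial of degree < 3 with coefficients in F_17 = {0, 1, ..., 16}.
a · b ≡ x + 13 (mod f(x))

Multiply in F_17[x]: a(x)·b(x) = (2x^2 + 6x + 8)·(2x^2 + 5x + 9) = 4x^4 + 5x^3 + 13x^2 + 9x + 4. This has degree ≥ 3, so divide by f(x) over F_17: 4x^4 + 5x^3 + 13x^2 + 9x + 4 = (4x + 8)·(x^3 + 12x^2 + 9x + 1) + (x + 13). Hence a·b ≡ x + 13 (mod f). (F_17[x]/(f) is a field with 17^3 = 4913 elements since f is irreducible of degree 3.)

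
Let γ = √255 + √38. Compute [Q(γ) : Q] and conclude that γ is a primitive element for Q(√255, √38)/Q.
[Q(γ) : Q] = 4 (equivalently, Q(γ) = Q(√255, √38))

Obviously Q(γ) ⊆ Q(√255, √38), and [Q(√255, √38):Q] = 4 (since 255, 38 are distinct squarefree integers > 1 with 9690 not a perfect square). To show equality we compute the minimal polynomial of γ. From γ = √255 + √38: γ^2 = 255 + 2√(9690) + 38 = 293 + 2√(9690), so γ^2 - 293 = 2√(9690); squaring, (γ^2 - 293)^2 = 4·9690, i.e. γ^4 - 586γ^2 + 85849 - 38760 = 0, i.e. γ^4 - 586γ^2 + 47089 = 0. So γ is a root of x^4 - 586x^2 + 47089. This polynomial is irreducible over Q: it has no rational root (each ±√255 ± √38 is irrational), and any factorization into two quadratics over Q would force √(9690) ∈ Q (pairing opposite roots) or √255, √38 ∈ Q (other pairings), all impossible. Hence [Q(γ):Q] = 4 = [Q(√255, √38):Q], so Q(γ) = Q(√255, √38).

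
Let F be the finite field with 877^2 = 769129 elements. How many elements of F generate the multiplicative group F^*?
There are φ(769128) = 252288 primitive elements

F_q^* is cyclic of order q - 1 = 769128. A cyclic group of order m has exactly φ(m) generators. Here m = 769128 = 2^3 · 3 · 73 · 439, so the number of primitive elements is φ(769128) = 252288.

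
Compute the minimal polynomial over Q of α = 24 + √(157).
m_α(x) = x^2 - 48x + 419

From α - 24 = √(157), squaring gives (α - 24)^2 = 157, i.e. α^2 - 48α + 576 = 157, so α^2 - 48α + 419 = 0. The discriminant of x^2 - 48x + 419 is (-48)^2 - 4·(419) = 2304 - 1676 = 628, and 4·(157) is not a perfect square in Q since 157 is squarefree and ≠ 1. Hence x^2 - 48x + 419 is irreducible over Q and is the minimal polynomial of α.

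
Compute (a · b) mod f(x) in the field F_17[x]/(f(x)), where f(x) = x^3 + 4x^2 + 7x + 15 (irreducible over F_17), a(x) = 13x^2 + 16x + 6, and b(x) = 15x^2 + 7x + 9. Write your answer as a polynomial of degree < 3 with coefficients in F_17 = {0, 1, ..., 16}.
a · b ≡ 2x^2 + 13x + 6 (mod f(x))

Multiply in F_17[x]: a(x)·b(x) = (13x^2 + 16x + 6)·(15x^2 + 7x + 9) = 8x^4 + 8x^3 + 13x^2 + 16x + 3. This has degree ≥ 3, so divide by f(x) over F_17: 8x^4 + 8x^3 + 13x^2 + 16x + 3 = (8x + 10)·(x^3 + 4x^2 + 7x + 15) + (2x^2 + 13x + 6). Hence a·b ≡ 2x^2 + 13x + 6 (mod f). (F_17[x]/(f) is a field with 17^3 = 4913 elements since f is irreducible of degree 3.)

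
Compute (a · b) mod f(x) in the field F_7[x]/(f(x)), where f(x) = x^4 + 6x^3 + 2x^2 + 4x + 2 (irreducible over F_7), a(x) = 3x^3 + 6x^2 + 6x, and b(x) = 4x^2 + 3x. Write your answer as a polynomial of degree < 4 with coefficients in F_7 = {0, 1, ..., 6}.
a · b ≡ 6x^2 + 6x + 1 (mod f(x))

Multiply in F_7[x]: a(x)·b(x) = (3x^3 + 6x^2 + 6x)·(4x^2 + 3x) = 5x^5 + 5x^4 + 4x^2. This has degree ≥ 4, so divide by f(x) over F_7: 5x^5 + 5x^4 + 4x^2 = (5x + 3)·(x^4 + 6x^3 + 2x^2 + 4x + 2) + (6x^2 + 6x + 1). Hence a·b ≡ 6x^2 + 6x + 1 (mod f). (F_7[x]/(f) is a field with 7^4 = 2401 elements since f is irreducible of degree 4.)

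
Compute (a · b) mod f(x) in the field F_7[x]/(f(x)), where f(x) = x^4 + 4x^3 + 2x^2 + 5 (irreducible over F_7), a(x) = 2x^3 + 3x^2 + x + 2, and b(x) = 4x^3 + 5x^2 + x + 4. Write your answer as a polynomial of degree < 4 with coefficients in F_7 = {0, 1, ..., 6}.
a · b ≡ 4x^3 + 5x^2 (mod f(x))

Multiply in F_7[x]: a(x)·b(x) = (2x^3 + 3x^2 + x + 2)·(4x^3 + 5x^2 + x + 4) = x^6 + x^5 + 3x^3 + 2x^2 + 6x + 1. This has degree ≥ 4, so divide by f(x) over F_7: x^6 + x^5 + 3x^3 + 2x^2 + 6x + 1 = (x^2 + 4x + 3)·(x^4 + 4x^3 + 2x^2 + 5) + (4x^3 + 5x^2). Hence a·b ≡ 4x^3 + 5x^2 (mod f). (F_7[x]/(f) is a field with 7^4 = 2401 elements since f is irreducible of degree 4.)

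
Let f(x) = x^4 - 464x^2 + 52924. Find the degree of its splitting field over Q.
[K : Q] = 4

Solving the quadratic in x^2: x^2 = (464 ± √(464^2 - 4·52924))/2 = (464 ± √3600)/2 = (464 ± 60)/2, giving x^2 = 202 or x^2 = 262. So f(x) = (x^2 - 202)(x^2 - 262) and the roots of f are ±√202, ±√262. Hence the splitting field is K = Q(√202, √262). Since 202 and 262 are distinct squarefree integers > 1, their product 52924 is not a perfect square, so √262 ∉ Q(√202). By the tower law [K:Q] = [Q(√202,√262):Q(√202)] · [Q(√202):Q] = 2 · 2 = 4.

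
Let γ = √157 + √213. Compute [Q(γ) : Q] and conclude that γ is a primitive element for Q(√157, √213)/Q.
[Q(γ) : Q] = 4 (equivalently, Q(γ) = Q(√157, √213))

Obviously Q(γ) ⊆ Q(√157, √213), and [Q(√157, √213):Q] = 4 (since 157, 213 are distinct squarefree integers > 1 with 33441 not a perfect square). To show equality we compute the minimal polynomial of γ. From γ = √157 + √213: γ^2 = 157 + 2√(33441) + 213 = 370 + 2√(33441), so γ^2 - 370 = 2√(33441); squaring, (γ^2 - 370)^2 = 4·33441, i.e. γ^4 - 740γ^2 + 136900 - 133764 = 0, i.e. γ^4 - 740γ^2 + 3136 = 0. So γ is a root of x^4 - 740x^2 + 3136. This polynomial is irreducible over Q: it has no rational root (each ±√157 ± √213 is irrational), and any factorization into two quadratics over Q would force √(33441) ∈ Q (pairing opposite roots) or √157, √213 ∈ Q (other pairings), all impossible. Hence [Q(γ):Q] = 4 = [Q(√157, √213):Q], so Q(γ) = Q(√157, √213).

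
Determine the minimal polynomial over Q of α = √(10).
m_α(x) = x^2 - 10

α satisfies α^2 - 10 = 0, so x^2 - 10 annihilates α. Since d = 10 is squarefree and ≠ 1, it is not a perfect square in Q, so x^2 - 10 has no rational root and is therefore irreducible over Q (a degree-2 polynomial over a field is irreducible iff it has no root). Hence m_α(x) = x^2 - 10.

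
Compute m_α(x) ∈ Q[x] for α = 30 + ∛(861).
m_α(x) = x^3 - 90x^2 + 2700x - 27861

Set β = α - 30 = ∛(861), so β^3 = 861. Then (α - 30)^3 - 861 = 0, i.e. α is a root of g(x) = (x - 30)^3 - 861 = x^3 - 90x^2 + 2700x - 27861. Since g(x) = h(x - 30) where h(x) = x^3 - 861, and h is irreducible over Q (because 861 is not a perfect cube, so h has no rational root, and a monic cubic with no rational root is irreducible), g is also irreducible (irreducibility is preserved under the substitution x → x - 30). Hence m_α(x) = x^3 - 90x^2 + 2700x - 27861.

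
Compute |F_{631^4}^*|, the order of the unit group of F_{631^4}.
|F_{631^4}^*| = 158532181920

F_{631^4} has 631^4 = 158532181921 elements; its multiplicative group consists of all nonzero elements, so |F_{631^4}^*| = 158532181921 - 1 = 158532181920. (It is cyclic since any finite subgroup of the multiplicative group of a field is cyclic.)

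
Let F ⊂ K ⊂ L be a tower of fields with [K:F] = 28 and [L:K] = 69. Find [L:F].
[L:F] = 1932

The tower law says that for any tower of field extensions F ⊂ K ⊂ L with finite degrees, [L:F] = [L:K] · [K:F]. Here this gives [L:F] = 69 · 28 = 1932.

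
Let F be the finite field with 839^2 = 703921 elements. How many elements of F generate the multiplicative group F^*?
There are φ(703920) = 160512 primitive elements

F_q^* is cyclic of order q - 1 = 703920. A cyclic group of order m has exactly φ(m) generators. Here m = 703920 = 2^4 · 3 · 5 · 7 · 419, so the number of primitive elements is φ(703920) = 160512.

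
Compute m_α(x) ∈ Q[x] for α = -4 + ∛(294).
m_α(x) = x^3 + 12x^2 + 48x - 230

Set β = α + 4 = ∛(294), so β^3 = 294. Then (α + 4)^3 - 294 = 0, i.e. α is a root of g(x) = (x + 4)^3 - 294 = x^3 + 12x^2 + 48x - 230. Since g(x) = h(x + 4) where h(x) = x^3 - 294, and h is irreducible over Q (because 294 is not a perfect cube, so h has no rational root, and a monic cubic with no rational root is irreducible), g is also irreducible (irreducibility is preserved under the substitution x → x + 4). Hence m_α(x) = x^3 + 12x^2 + 48x - 230.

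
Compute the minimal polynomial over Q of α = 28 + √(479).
m_α(x) = x^2 - 56x + 305

From α - 28 = √(479), squaring gives (α - 28)^2 = 479, i.e. α^2 - 56α + 784 = 479, so α^2 - 56α + 305 = 0. The discriminant of x^2 - 56x + 305 is (-56)^2 - 4·(305) = 3136 - 1220 = 1916, and 4·(479) is not a perfect square in Q since 479 is squarefree and ≠ 1. Hence x^2 - 56x + 305 is irreducible over Q and is the minimal polynomial of α.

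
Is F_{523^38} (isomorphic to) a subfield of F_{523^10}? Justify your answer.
No: F_{523^38} is not a subfield of F_{523^10}

F_{p^m} embeds in F_{p^n} iff m | n. Here 38 ∤ 10 (since 10 = 0·38 + 10 with remainder 10 ≠ 0), so F_{523^38} is not a subfield of F_{523^10}. Equivalently: if it were, the tower law would give 38 = [F_{523^38}:F_523] dividing [F_{523^10}:F_523] = 10, contradiction.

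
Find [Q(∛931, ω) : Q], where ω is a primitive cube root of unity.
[Q(∛931, ω) : Q] = 6

[Q(∛931):Q] = 3 (min poly x^3 - 931, irreducible since 931 is not a perfect cube). [Q(ω):Q] = 2 (min poly x^2 + x + 1). Since Q(∛931) ⊂ R and ω ∉ R, we have ω ∉ Q(∛931), so x^2 + x + 1 remains irreducible over Q(∛931) and [Q(∛931, ω) : Q(∛931)] = 2. By the tower law, [Q(∛931, ω) : Q] = 3 · 2 = 6. (In fact Q(∛931, ω) is the splitting field of x^3 - 931 over Q.)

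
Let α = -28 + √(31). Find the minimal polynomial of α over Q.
m_α(x) = x^2 + 56x + 753

From α + 28 = √(31), squaring gives (α + 28)^2 = 31, i.e. α^2 + 56α + 784 = 31, so α^2 + 56α + 753 = 0. The discriminant of x^2 + 56x + 753 is (56)^2 - 4·(753) = 3136 - 3012 = 124, and 4·(31) is not a perfect square in Q since 31 is squarefree and ≠ 1. Hence x^2 + 56x + 753 is irreducible over Q and is the minimal polynomial of α.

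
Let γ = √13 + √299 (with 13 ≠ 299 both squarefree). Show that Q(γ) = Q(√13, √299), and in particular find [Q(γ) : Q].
[Q(γ) : Q] = 4 (equivalently, Q(γ) = Q(√13, √299))

Obviously Q(γ) ⊆ Q(√13, √299), and [Q(√13, √299):Q] = 4 (since 13, 299 are distinct squarefree integers > 1 with 3887 not a perfect square). To show equality we compute the minimal polynomial of γ. From γ = √13 + √299: γ^2 = 13 + 2√(3887) + 299 = 312 + 2√(3887), so γ^2 - 312 = 2√(3887); squaring, (γ^2 - 312)^2 = 4·3887, i.e. γ^4 - 624γ^2 + 97344 - 15548 = 0, i.e. γ^4 - 624γ^2 + 81796 = 0. So γ is a root of x^4 - 624x^2 + 81796. This polynomial is irreducible over Q: it has no rational root (each ±√13 ± √299 is irrational), and any factorization into two quadratics over Q would force √(3887) ∈ Q (pairing opposite roots) or √13, √299 ∈ Q (other pairings), all impossible. Hence [Q(γ):Q] = 4 = [Q(√13, √299):Q], so Q(γ) = Q(√13, √299).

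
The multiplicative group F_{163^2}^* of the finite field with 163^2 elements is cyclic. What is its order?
|F_{163^2}^*| = 26568

F_{163^2} has 163^2 = 26569 elements; its multiplicative group consists of all nonzero elements, so |F_{163^2}^*| = 26569 - 1 = 26568. (It is cyclic since any finite subgroup of the multiplicative group of a field is cyclic.)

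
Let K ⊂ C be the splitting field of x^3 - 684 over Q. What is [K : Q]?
[K : Q] = 6

The roots of x^3 - 684 are ∛684, ω∛684, ω^2∛684 where ω = e^(2πi/3) is a primitive cube root of unity, so K = Q(∛684, ω). Now [Q(∛684):Q] = 3 (since 684 is not a perfect cube, x^3 - 684 is irreducible) and [Q(ω):Q] = 2. Both 2 and 3 divide [K:Q], and [K:Q] ≤ 3·2 = 6, so [K:Q] = 6. (Equivalently: Q(∛684) ⊂ R but ω ∉ R, so [K : Q(∛684)] = 2.)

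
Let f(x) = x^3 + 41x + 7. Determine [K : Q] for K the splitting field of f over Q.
[K : Q] = 6

By the rational root test, any rational root of the monic integer polynomial f(x) = x^3 + 41x + 7 must be an integer dividing the constant term 7, i.e. one of ±{1, 7}. Evaluating: f(1) = 49, f(-1) = -35, f(7) = 637, f(-7) = -623; none is 0, so f has no rational root and is therefore irreducible over Q (a cubic with no linear factor over a field is irreducible). For an irreducible cubic, the Galois group is A_3 or S_3 according as the discriminant disc(f) = -4a^3 - 27b^2 = -4·(41)^3 - 27·(7)^2 = -277007 is or is not a square in Q. Here disc(f) = -277007 is not a perfect square in Q, so the Galois group of f over Q is not contained in A_3 and must be all of S_3. The splitting field has degree |S_3| = 6 over Q, so [K : Q] = 6.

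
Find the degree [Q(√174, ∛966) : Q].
[Q(√174, ∛966) : Q] = 6

Let L = Q(√174, ∛966). Since Q(√174) ⊂ L and [Q(√174):Q] = 2, the tower law gives 2 | [L:Q]. Likewise Q(∛966) ⊂ L with [Q(∛966):Q] = 3 (because 966 is not a perfect cube), so 3 | [L:Q]. As gcd(2,3) = 1, [L:Q] is divisible by 6. Conversely L is generated over Q by √174 and ∛966, so [L:Q] ≤ 2·3 = 6. Therefore [Q(√174, ∛966) : Q] = 6.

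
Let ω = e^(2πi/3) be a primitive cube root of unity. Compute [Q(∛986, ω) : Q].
[Q(∛986, ω) : Q] = 6

[Q(∛986):Q] = 3 (min poly x^3 - 986, irreducible since 986 is not a perfect cube). [Q(ω):Q] = 2 (min poly x^2 + x + 1). Since Q(∛986) ⊂ R and ω ∉ R, we have ω ∉ Q(∛986), so x^2 + x + 1 remains irreducible over Q(∛986) and [Q(∛986, ω) : Q(∛986)] = 2. By the tower law, [Q(∛986, ω) : Q] = 3 · 2 = 6. (In fact Q(∛986, ω) is the splitting field of x^3 - 986 over Q.)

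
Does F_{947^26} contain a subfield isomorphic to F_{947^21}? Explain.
No: F_{947^21} is not a subfield of F_{947^26}

F_{p^m} embeds in F_{p^n} iff m | n. Here 21 ∤ 26 (since 26 = 1·21 + 5 with remainder 5 ≠ 0), so F_{947^21} is not a subfield of F_{947^26}. Equivalently: if it were, the tower law would give 21 = [F_{947^21}:F_947] dividing [F_{947^26}:F_947] = 26, contradiction.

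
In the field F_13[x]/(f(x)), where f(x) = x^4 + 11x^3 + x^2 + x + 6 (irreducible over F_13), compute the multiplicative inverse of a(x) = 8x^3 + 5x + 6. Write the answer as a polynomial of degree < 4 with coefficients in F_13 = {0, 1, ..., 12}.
a(x)^(-1) ≡ x^3 + 7x^2 + 5x + 10 (mod f(x))

Since f is irreducible over F_13, F_13[x]/(f) is a field and a(x) ≠ 0 has an inverse. Apply the extended Euclidean algorithm to f(x) and a(x) in F_13[x]: f(x) = (5x + 3)·a(x) + (2x^2 + 8x + 1);  a(x) = (4x + 10)·(2x^2 + 8x + 1) + (12x + 9);  (2x^2 + 8x + 1) = (11x)·(12x + 9) + (1). The last nonzero remainder is the constant 1 = gcd(f, a) in F_13. Back-substituting through the division chain expresses 1 = s(x)·a(x) + t(x)·f(x) with s(x) ≡ x^3 + 7x^2 + 5x + 10 (mod f), so a(x)^(-1) ≡ s(x) = x^3 + 7x^2 + 5x + 10 (mod f). Check: (8x^3 + 5x + 6)·(x^3 + 7x^2 + 5x + 10) = 8x^6 + 4x^5 + 6x^4 + 4x^3 + 2x^2 + 2x + 8 ≡ 1 (mod x^4 + 11x^3 + x^2 + x + 6).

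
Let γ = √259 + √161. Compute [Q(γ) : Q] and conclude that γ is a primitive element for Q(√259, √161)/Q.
[Q(γ) : Q] = 4 (equivalently, Q(γ) = Q(√259, √161))

Obviously Q(γ) ⊆ Q(√259, √161), and [Q(√259, √161):Q] = 4 (since 259, 161 are distinct squarefree integers > 1 with 41699 not a perfect square). To show equality we compute the minimal polynomial of γ. From γ = √259 + √161: γ^2 = 259 + 2√(41699) + 161 = 420 + 2√(41699), so γ^2 - 420 = 2√(41699); squaring, (γ^2 - 420)^2 = 4·41699, i.e. γ^4 - 840γ^2 + 176400 - 166796 = 0, i.e. γ^4 - 840γ^2 + 9604 = 0. So γ is a root of x^4 - 840x^2 + 9604. This polynomial is irreducible over Q: it has no rational root (each ±√259 ± √161 is irrational), and any factorization into two quadratics over Q would force √(41699) ∈ Q (pairing opposite roots) or √259, √161 ∈ Q (other pairings), all impossible. Hence [Q(γ):Q] = 4 = [Q(√259, √161):Q], so Q(γ) = Q(√259, √161).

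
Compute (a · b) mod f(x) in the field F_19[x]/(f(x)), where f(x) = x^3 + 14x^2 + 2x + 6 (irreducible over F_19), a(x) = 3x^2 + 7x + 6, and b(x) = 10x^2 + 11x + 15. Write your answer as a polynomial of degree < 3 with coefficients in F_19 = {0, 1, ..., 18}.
a · b ≡ 17x + 16 (mod f(x))

Multiply in F_19[x]: a(x)·b(x) = (3x^2 + 7x + 6)·(10x^2 + 11x + 15) = 11x^4 + 8x^3 + 11x^2 + 14. This has degree ≥ 3, so divide by f(x) over F_19: 11x^4 + 8x^3 + 11x^2 + 14 = (11x + 6)·(x^3 + 14x^2 + 2x + 6) + (17x + 16). Hence a·b ≡ 17x + 16 (mod f). (F_19[x]/(f) is a field with 19^3 = 6859 elements since f is irreducible of degree 3.)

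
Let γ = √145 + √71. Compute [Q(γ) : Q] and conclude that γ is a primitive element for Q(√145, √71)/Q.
[Q(γ) : Q] = 4 (equivalently, Q(γ) = Q(√145, √71))

Obviously Q(γ) ⊆ Q(√145, √71), and [Q(√145, √71):Q] = 4 (since 145, 71 are distinct squarefree integers > 1 with 10295 not a perfect square). To show equality we compute the minimal polynomial of γ. From γ = √145 + √71: γ^2 = 145 + 2√(10295) + 71 = 216 + 2√(10295), so γ^2 - 216 = 2√(10295); squaring, (γ^2 - 216)^2 = 4·10295, i.e. γ^4 - 432γ^2 + 46656 - 41180 = 0, i.e. γ^4 - 432γ^2 + 5476 = 0. So γ is a root of x^4 - 432x^2 + 5476. This polynomial is irreducible over Q: it has no rational root (each ±√145 ± √71 is irrational), and any factorization into two quadratics over Q would force √(10295) ∈ Q (pairing opposite roots) or √145, √71 ∈ Q (other pairings), all impossible. Hence [Q(γ):Q] = 4 = [Q(√145, √71):Q], so Q(γ) = Q(√145, √71).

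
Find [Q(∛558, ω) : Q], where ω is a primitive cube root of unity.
[Q(∛558, ω) : Q] = 6

[Q(∛558):Q] = 3 (min poly x^3 - 558, irreducible since 558 is not a perfect cube). [Q(ω):Q] = 2 (min poly x^2 + x + 1). Since Q(∛558) ⊂ R and ω ∉ R, we have ω ∉ Q(∛558), so x^2 + x + 1 remains irreducible over Q(∛558) and [Q(∛558, ω) : Q(∛558)] = 2. By the tower law, [Q(∛558, ω) : Q] = 3 · 2 = 6. (In fact Q(∛558, ω) is the splitting field of x^3 - 558 over Q.)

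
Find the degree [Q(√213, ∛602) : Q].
[Q(√213, ∛602) : Q] = 6

Let L = Q(√213, ∛602). Since Q(√213) ⊂ L and [Q(√213):Q] = 2, the tower law gives 2 | [L:Q]. Likewise Q(∛602) ⊂ L with [Q(∛602):Q] = 3 (because 602 is not a perfect cube), so 3 | [L:Q]. As gcd(2,3) = 1, [L:Q] is divisible by 6. Conversely L is generated over Q by √213 and ∛602, so [L:Q] ≤ 2·3 = 6. Therefore [Q(√213, ∛602) : Q] = 6.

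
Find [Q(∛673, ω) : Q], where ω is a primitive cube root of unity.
[Q(∛673, ω) : Q] = 6

[Q(∛673):Q] = 3 (min poly x^3 - 673, irreducible since 673 is not a perfect cube). [Q(ω):Q] = 2 (min poly x^2 + x + 1). Since Q(∛673) ⊂ R and ω ∉ R, we have ω ∉ Q(∛673), so x^2 + x + 1 remains irreducible over Q(∛673) and [Q(∛673, ω) : Q(∛673)] = 2. By the tower law, [Q(∛673, ω) : Q] = 3 · 2 = 6. (In fact Q(∛673, ω) is the splitting field of x^3 - 673 over Q.)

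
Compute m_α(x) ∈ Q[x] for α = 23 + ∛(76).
m_α(x) = x^3 - 69x^2 + 1587x - 12243

Set β = α - 23 = ∛(76), so β^3 = 76. Then (α - 23)^3 - 76 = 0, i.e. α is a root of g(x) = (x - 23)^3 - 76 = x^3 - 69x^2 + 1587x - 12243. Since g(x) = h(x - 23) where h(x) = x^3 - 76, and h is irreducible over Q (because 76 is not a perfect cube, so h has no rational root, and a monic cubic with no rational root is irreducible), g is also irreducible (irreducibility is preserved under the substitution x → x - 23). Hence m_α(x) = x^3 - 69x^2 + 1587x - 12243.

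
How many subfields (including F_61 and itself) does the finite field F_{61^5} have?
F_{61^5} has 2 subfields

The subfields of F_{p^n} are exactly the fields F_{p^d} for d | n (each is the fixed field of the unique index-d subgroup of Gal(F_{p^n}/F_p) ≅ Z/nZ). The divisors of n = 5 are {1, 5}, giving 2 subfields: F_{61^1}, F_{61^5}.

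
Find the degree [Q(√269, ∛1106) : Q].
[Q(√269, ∛1106) : Q] = 6

Let L = Q(√269, ∛1106). Since Q(√269) ⊂ L and [Q(√269):Q] = 2, the tower law gives 2 | [L:Q]. Likewise Q(∛1106) ⊂ L with [Q(∛1106):Q] = 3 (because 1106 is not a perfect cube), so 3 | [L:Q]. As gcd(2,3) = 1, [L:Q] is divisible by 6. Conversely L is generated over Q by √269 and ∛1106, so [L:Q] ≤ 2·3 = 6. Therefore [Q(√269, ∛1106) : Q] = 6.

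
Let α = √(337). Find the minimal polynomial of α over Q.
m_α(x) = x^2 - 337

α satisfies α^2 - 337 = 0, so x^2 - 337 annihilates α. Since d = 337 is squarefree and ≠ 1, it is not a perfect square in Q, so x^2 - 337 has no rational root and is therefore irreducible over Q (a degree-2 polynomial over a field is irreducible iff it has no root). Hence m_α(x) = x^2 - 337.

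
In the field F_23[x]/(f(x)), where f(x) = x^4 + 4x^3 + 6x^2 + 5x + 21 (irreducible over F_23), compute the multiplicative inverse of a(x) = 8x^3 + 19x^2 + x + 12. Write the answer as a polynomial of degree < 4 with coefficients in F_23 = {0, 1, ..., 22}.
a(x)^(-1) ≡ 13x^3 + 22x^2 + 20x + 16 (mod f(x))

Since f is irreducible over F_23, F_23[x]/(f) is a field and a(x) ≠ 0 has an inverse. Apply the extended Euclidean algorithm to f(x) and a(x) in F_23[x]: f(x) = (3x + 2)·a(x) + (11x^2 + 13x + 20);  a(x) = (7x + 6)·(11x^2 + 13x + 20) + (13x + 7);  (11x^2 + 13x + 20) = (15x)·(13x + 7) + (20). The last nonzero remainder is the constant 20 = gcd(f, a) in F_23. Back-substituting through the division chain expresses 20 = s(x)·a(x) + t(x)·f(x) with s(x) ≡ 7x^3 + 3x^2 + 9x + 21 (mod f), so (7x^3 + 3x^2 + 9x + 21)·a(x) ≡ 20 (mod f). Multiplying by 20^(-1) ≡ 15 in F_23 gives a(x)^(-1) ≡ 15·(7x^3 + 3x^2 + 9x + 21) ≡ 13x^3 + 22x^2 + 20x + 16 (mod f). Check: (8x^3 + 19x^2 + x + 12)·(13x^3 + 22x^2 + 20x + 16) = 12x^6 + 9x^5 + 16x^4 + 19x^3 + 13x^2 + 3x + 8 ≡ 1 (mod x^4 + 4x^3 + 6x^2 + 5x + 21).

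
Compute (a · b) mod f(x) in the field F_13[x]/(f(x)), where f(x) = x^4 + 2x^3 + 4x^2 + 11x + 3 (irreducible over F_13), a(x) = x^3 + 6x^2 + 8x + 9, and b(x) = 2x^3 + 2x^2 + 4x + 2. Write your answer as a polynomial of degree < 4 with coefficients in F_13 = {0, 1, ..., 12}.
a · b ≡ 3x^3 + 8x^2 + 4x + 6 (mod f(x))

Multiply in F_13[x]: a(x)·b(x) = (x^3 + 6x^2 + 8x + 9)·(2x^3 + 2x^2 + 4x + 2) = 2x^6 + x^5 + 6x^4 + 8x^3 + 10x^2 + 5. This has degree ≥ 4, so divide by f(x) over F_13: 2x^6 + x^5 + 6x^4 + 8x^3 + 10x^2 + 5 = (2x^2 + 10x + 4)·(x^4 + 2x^3 + 4x^2 + 11x + 3) + (3x^3 + 8x^2 + 4x + 6). Hence a·b ≡ 3x^3 + 8x^2 + 4x + 6 (mod f). (F_13[x]/(f) is a field with 13^4 = 28561 elements since f is irreducible of degree 4.)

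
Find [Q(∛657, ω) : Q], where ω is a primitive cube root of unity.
[Q(∛657, ω) : Q] = 6

[Q(∛657):Q] = 3 (min poly x^3 - 657, irreducible since 657 is not a perfect cube). [Q(ω):Q] = 2 (min poly x^2 + x + 1). Since Q(∛657) ⊂ R and ω ∉ R, we have ω ∉ Q(∛657), so x^2 + x + 1 remains irreducible over Q(∛657) and [Q(∛657, ω) : Q(∛657)] = 2. By the tower law, [Q(∛657, ω) : Q] = 3 · 2 = 6. (In fact Q(∛657, ω) is the splitting field of x^3 - 657 over Q.)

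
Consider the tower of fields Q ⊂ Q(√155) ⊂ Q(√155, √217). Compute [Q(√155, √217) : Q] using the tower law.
[Q(√155, √217) : Q] = 4

[Q(√155):Q] = 2 (min poly x^2 - 155, irreducible since 155 is squarefree > 1). For the top step, suppose √217 ∈ Q(√155), say √217 = c + d√155 with c, d ∈ Q. Squaring: 217 = c^2 + 155d^2 + 2cd√155. Since √155 ∉ Q this forces 2cd = 0. If d = 0 then √217 = c ∈ Q, contradicting 217 squarefree > 1. If c = 0 then 217 = 155d^2, so 155·217 = (155d)^2 is a perfect square in Q — but 155·217 = 33635 is not a perfect square (since 155 and 217 are distinct squarefree integers). Contradiction. Hence √217 ∉ Q(√155), so x^2 - 217 stays irreducible over Q(√155) and [Q(√155, √217) : Q(√155)] = 2. By the tower law, [Q(√155, √217) : Q] = 2 · 2 = 4.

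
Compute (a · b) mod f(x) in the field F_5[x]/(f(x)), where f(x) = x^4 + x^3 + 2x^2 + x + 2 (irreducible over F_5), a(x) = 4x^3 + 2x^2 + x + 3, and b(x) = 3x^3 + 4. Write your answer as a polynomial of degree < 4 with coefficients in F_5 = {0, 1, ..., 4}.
a · b ≡ x + 2 (mod f(x))

Multiply in F_5[x]: a(x)·b(x) = (4x^3 + 2x^2 + x + 3)·(3x^3 + 4) = 2x^6 + x^5 + 3x^4 + 3x^2 + 4x + 2. This has degree ≥ 4, so divide by f(x) over F_5: 2x^6 + x^5 + 3x^4 + 3x^2 + 4x + 2 = (2x^2 + 4x)·(x^4 + x^3 + 2x^2 + x + 2) + (x + 2). Hence a·b ≡ x + 2 (mod f). (F_5[x]/(f) is a field with 5^4 = 625 elements since f is irreducible of degree 4.)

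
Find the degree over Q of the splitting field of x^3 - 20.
[K : Q] = 6

The roots of x^3 - 20 are ∛20, ω∛20, ω^2∛20 where ω = e^(2πi/3) is a primitive cube root of unity, so K = Q(∛20, ω). Now [Q(∛20):Q] = 3 (since 20 is not a perfect cube, x^3 - 20 is irreducible) and [Q(ω):Q] = 2. Both 2 and 3 divide [K:Q], and [K:Q] ≤ 3·2 = 6, so [K:Q] = 6. (Equivalently: Q(∛20) ⊂ R but ω ∉ R, so [K : Q(∛20)] = 2.)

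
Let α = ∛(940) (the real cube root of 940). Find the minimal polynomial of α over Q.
m_α(x) = x^3 - 940

α satisfies α^3 = 940, so x^3 - 940 annihilates α. By the rational root test, a rational root p/q (in lowest terms) of x^3 - 940 would satisfy p^3 = 940 q^3, forcing q = 1 and p^3 = 940; but 940 is not a perfect cube, contradiction. A monic cubic over Q with no rational root is irreducible (any nontrivial factorization would include a linear factor). Hence x^3 - 940 is the minimal polynomial of α, and in particular [Q(α):Q] = 3.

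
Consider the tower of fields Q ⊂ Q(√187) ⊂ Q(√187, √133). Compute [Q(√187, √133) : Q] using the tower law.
[Q(√187, √133) : Q] = 4

[Q(√187):Q] = 2 (min poly x^2 - 187, irreducible since 187 is squarefree > 1). For the top step, suppose √133 ∈ Q(√187), say √133 = c + d√187 with c, d ∈ Q. Squaring: 133 = c^2 + 187d^2 + 2cd√187. Since √187 ∉ Q this forces 2cd = 0. If d = 0 then √133 = c ∈ Q, contradicting 133 squarefree > 1. If c = 0 then 133 = 187d^2, so 187·133 = (187d)^2 is a perfect square in Q — but 187·133 = 24871 is not a perfect square (since 187 and 133 are distinct squarefree integers). Contradiction. Hence √133 ∉ Q(√187), so x^2 - 133 stays irreducible over Q(√187) and [Q(√187, √133) : Q(√187)] = 2. By the tower law, [Q(√187, √133) : Q] = 2 · 2 = 4.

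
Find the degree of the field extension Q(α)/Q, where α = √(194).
[Q(α):Q] = 2

[Q(α):Q] equals the degree of the minimal polynomial of α. Here α^2 = 194 and x^2 - 194 is irreducible (d = 194 is squarefree, ≠ 1, hence not a square), so deg(m_α) = 2. Thus [Q(α):Q] = 2.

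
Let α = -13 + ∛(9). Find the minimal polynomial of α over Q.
m_α(x) = x^3 + 39x^2 + 507x + 2188

Set β = α + 13 = ∛(9), so β^3 = 9. Then (α + 13)^3 - 9 = 0, i.e. α is a root of g(x) = (x + 13)^3 - 9 = x^3 + 39x^2 + 507x + 2188. Since g(x) = h(x + 13) where h(x) = x^3 - 9, and h is irreducible over Q (because 9 is not a perfect cube, so h has no rational root, and a monic cubic with no rational root is irreducible), g is also irreducible (irreducibility is preserved under the substitution x → x + 13). Hence m_α(x) = x^3 + 39x^2 + 507x + 2188.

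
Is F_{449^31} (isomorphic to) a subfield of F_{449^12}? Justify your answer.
No: F_{449^31} is not a subfield of F_{449^12}

F_{p^m} embeds in F_{p^n} iff m | n. Here 31 ∤ 12 (since 12 = 0·31 + 12 with remainder 12 ≠ 0), so F_{449^31} is not a subfield of F_{449^12}. Equivalently: if it were, the tower law would give 31 = [F_{449^31}:F_449] dividing [F_{449^12}:F_449] = 12, contradiction.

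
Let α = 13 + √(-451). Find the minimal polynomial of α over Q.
m_α(x) = x^2 - 26x + 620

From α - 13 = √(-451), squaring gives (α - 13)^2 = -451, i.e. α^2 - 26α + 169 = -451, so α^2 - 26α + 620 = 0. The discriminant of x^2 - 26x + 620 is (-26)^2 - 4·(620) = 676 - 2480 = -1804, and 4·(-451) is not a perfect square in Q since -451 is squarefree and ≠ 1. Hence x^2 - 26x + 620 is irreducible over Q and is the minimal polynomial of α.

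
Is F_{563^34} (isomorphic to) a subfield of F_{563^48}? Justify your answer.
No: F_{563^34} is not a subfield of F_{563^48}

F_{p^m} embeds in F_{p^n} iff m | n. Here 34 ∤ 48 (since 48 = 1·34 + 14 with remainder 14 ≠ 0), so F_{563^34} is not a subfield of F_{563^48}. Equivalently: if it were, the tower law would give 34 = [F_{563^34}:F_563] dividing [F_{563^48}:F_563] = 48, contradiction.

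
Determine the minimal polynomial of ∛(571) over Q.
m_α(x) = x^3 - 571

α satisfies α^3 = 571, so x^3 - 571 annihilates α. By the rational root test, a rational root p/q (in lowest terms) of x^3 - 571 would satisfy p^3 = 571 q^3, forcing q = 1 and p^3 = 571; but 571 is not a perfect cube, contradiction. A monic cubic over Q with no rational root is irreducible (any nontrivial factorization would include a linear factor). Hence x^3 - 571 is the minimal polynomial of α, and in particular [Q(α):Q] = 3.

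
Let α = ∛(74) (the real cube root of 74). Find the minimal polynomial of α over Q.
m_α(x) = x^3 - 74

α satisfies α^3 = 74, so x^3 - 74 annihilates α. By the rational root test, a rational root p/q (in lowest terms) of x^3 - 74 would satisfy p^3 = 74 q^3, forcing q = 1 and p^3 = 74; but 74 is not a perfect cube, contradiction. A monic cubic over Q with no rational root is irreducible (any nontrivial factorization would include a linear factor). Hence x^3 - 74 is the minimal polynomial of α, and in particular [Q(α):Q] = 3.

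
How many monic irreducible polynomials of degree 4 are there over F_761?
There are 83845138380 monic irreducible polynomials of degree 4 over F_761

Each element of F_{761^4} that lies in no proper subfield is a root of exactly one monic irreducible of degree 4 over F_761, and each such polynomial has 4 distinct roots in F_{761^4}. By Möbius inversion the count is N_761(4) = (1/4) Σ_{d|4} μ(4/d) · 761^d = (1/4)(μ(4)·761^1 + μ(2)·761^2 + μ(1)·761^4) = 335380553520/4 = 83845138380.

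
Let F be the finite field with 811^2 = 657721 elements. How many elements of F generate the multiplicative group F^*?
There are φ(657720) = 145152 primitive elements

F_q^* is cyclic of order q - 1 = 657720. A cyclic group of order m has exactly φ(m) generators. Here m = 657720 = 2^3 · 3^4 · 5 · 7 · 29, so the number of primitive elements is φ(657720) = 145152.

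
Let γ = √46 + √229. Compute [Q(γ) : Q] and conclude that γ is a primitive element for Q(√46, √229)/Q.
[Q(γ) : Q] = 4 (equivalently, Q(γ) = Q(√46, √229))

Obviously Q(γ) ⊆ Q(√46, √229), and [Q(√46, √229):Q] = 4 (since 46, 229 are distinct squarefree integers > 1 with 10534 not a perfect square). To show equality we compute the minimal polynomial of γ. From γ = √46 + √229: γ^2 = 46 + 2√(10534) + 229 = 275 + 2√(10534), so γ^2 - 275 = 2√(10534); squaring, (γ^2 - 275)^2 = 4·10534, i.e. γ^4 - 550γ^2 + 75625 - 42136 = 0, i.e. γ^4 - 550γ^2 + 33489 = 0. So γ is a root of x^4 - 550x^2 + 33489. This polynomial is irreducible over Q: it has no rational root (each ±√46 ± √229 is irrational), and any factorization into two quadratics over Q would force √(10534) ∈ Q (pairing opposite roots) or √46, √229 ∈ Q (other pairings), all impossible. Hence [Q(γ):Q] = 4 = [Q(√46, √229):Q], so Q(γ) = Q(√46, √229).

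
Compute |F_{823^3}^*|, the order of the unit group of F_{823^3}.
|F_{823^3}^*| = 557441766

F_{823^3} has 823^3 = 557441767 elements; its multiplicative group consists of all nonzero elements, so |F_{823^3}^*| = 557441767 - 1 = 557441766. (It is cyclic since any finite subgroup of the multiplicative group of a field is cyclic.)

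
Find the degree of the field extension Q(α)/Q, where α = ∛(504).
[Q(α):Q] = 3

The minimal polynomial of α is x^3 - 504, irreducible over Q since 504 is not a perfect cube (so x^3 - 504 has no rational root). Hence [Q(α):Q] = deg(m_α) = 3.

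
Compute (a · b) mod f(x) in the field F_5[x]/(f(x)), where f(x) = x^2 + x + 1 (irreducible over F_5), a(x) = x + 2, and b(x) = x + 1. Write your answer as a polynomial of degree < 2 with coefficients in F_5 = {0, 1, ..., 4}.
a · b ≡ 2x + 1 (mod f(x))

Multiply in F_5[x]: a(x)·b(x) = (x + 2)·(x + 1) = x^2 + 3x + 2. This has degree ≥ 2, so divide by f(x) over F_5: x^2 + 3x + 2 = (1)·(x^2 + x + 1) + (2x + 1). Hence a·b ≡ 2x + 1 (mod f). (F_5[x]/(f) is a field with 5^2 = 25 elements since f is irreducible of degree 2.)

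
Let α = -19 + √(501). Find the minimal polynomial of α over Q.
m_α(x) = x^2 + 38x - 140

From α + 19 = √(501), squaring gives (α + 19)^2 = 501, i.e. α^2 + 38α + 361 = 501, so α^2 + 38α - 140 = 0. The discriminant of x^2 + 38x - 140 is (38)^2 - 4·(-140) = 1444 + 560 = 2004, and 4·(501) is not a perfect square in Q since 501 is squarefree and ≠ 1. Hence x^2 + 38x - 140 is irreducible over Q and is the minimal polynomial of α.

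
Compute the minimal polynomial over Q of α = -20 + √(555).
m_α(x) = x^2 + 40x - 155

From α + 20 = √(555), squaring gives (α + 20)^2 = 555, i.e. α^2 + 40α + 400 = 555, so α^2 + 40α - 155 = 0. The discriminant of x^2 + 40x - 155 is (40)^2 - 4·(-155) = 1600 + 620 = 2220, and 4·(555) is not a perfect square in Q since 555 is squarefree and ≠ 1. Hence x^2 + 40x - 155 is irreducible over Q and is the minimal polynomial of α.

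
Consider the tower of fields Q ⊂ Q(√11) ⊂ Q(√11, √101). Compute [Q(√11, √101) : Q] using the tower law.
[Q(√11, √101) : Q] = 4

[Q(√11):Q] = 2 (min poly x^2 - 11, irreducible since 11 is squarefree > 1). For the top step, suppose √101 ∈ Q(√11), say √101 = c + d√11 with c, d ∈ Q. Squaring: 101 = c^2 + 11d^2 + 2cd√11. Since √11 ∉ Q this forces 2cd = 0. If d = 0 then √101 = c ∈ Q, contradicting 101 squarefree > 1. If c = 0 then 101 = 11d^2, so 11·101 = (11d)^2 is a perfect square in Q — but 11·101 = 1111 is not a perfect square (since 11 and 101 are distinct squarefree integers). Contradiction. Hence √101 ∉ Q(√11), so x^2 - 101 stays irreducible over Q(√11) and [Q(√11, √101) : Q(√11)] = 2. By the tower law, [Q(√11, √101) : Q] = 2 · 2 = 4.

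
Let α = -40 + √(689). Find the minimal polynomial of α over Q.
m_α(x) = x^2 + 80x + 911

From α + 40 = √(689), squaring gives (α + 40)^2 = 689, i.e. α^2 + 80α + 1600 = 689, so α^2 + 80α + 911 = 0. The discriminant of x^2 + 80x + 911 is (80)^2 - 4·(911) = 6400 - 3644 = 2756, and 4·(689) is not a perfect square in Q since 689 is squarefree and ≠ 1. Hence x^2 + 80x + 911 is irreducible over Q and is the minimal polynomial of α.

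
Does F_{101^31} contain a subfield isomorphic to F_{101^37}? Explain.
No: F_{101^37} is not a subfield of F_{101^31}

F_{p^m} embeds in F_{p^n} iff m | n. Here 37 ∤ 31 (since 31 = 0·37 + 31 with remainder 31 ≠ 0), so F_{101^37} is not a subfield of F_{101^31}. Equivalently: if it were, the tower law would give 37 = [F_{101^37}:F_101] dividing [F_{101^31}:F_101] = 31, contradiction.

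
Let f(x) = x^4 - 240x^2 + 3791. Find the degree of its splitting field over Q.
[K : Q] = 4

Solving the quadratic in x^2: x^2 = (240 ± √(240^2 - 4·3791))/2 = (240 ± √42436)/2 = (240 ± 206)/2, giving x^2 = 223 or x^2 = 17. So f(x) = (x^2 - 223)(x^2 - 17) and the roots of f are ±√223, ±√17. Hence the splitting field is K = Q(√223, √17). Since 223 and 17 are distinct squarefree integers > 1, their product 3791 is not a perfect square, so √17 ∉ Q(√223). By the tower law [K:Q] = [Q(√223,√17):Q(√223)] · [Q(√223):Q] = 2 · 2 = 4.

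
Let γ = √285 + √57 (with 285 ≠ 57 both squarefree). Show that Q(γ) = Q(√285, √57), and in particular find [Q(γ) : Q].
[Q(γ) : Q] = 4 (equivalently, Q(γ) = Q(√285, √57))

Obviously Q(γ) ⊆ Q(√285, √57), and [Q(√285, √57):Q] = 4 (since 285, 57 are distinct squarefree integers > 1 with 16245 not a perfect square). To show equality we compute the minimal polynomial of γ. From γ = √285 + √57: γ^2 = 285 + 2√(16245) + 57 = 342 + 2√(16245), so γ^2 - 342 = 2√(16245); squaring, (γ^2 - 342)^2 = 4·16245, i.e. γ^4 - 684γ^2 + 116964 - 64980 = 0, i.e. γ^4 - 684γ^2 + 51984 = 0. So γ is a root of x^4 - 684x^2 + 51984. This polynomial is irreducible over Q: it has no rational root (each ±√285 ± √57 is irrational), and any factorization into two quadratics over Q would force √(16245) ∈ Q (pairing opposite roots) or √285, √57 ∈ Q (other pairings), all impossible. Hence [Q(γ):Q] = 4 = [Q(√285, √57):Q], so Q(γ) = Q(√285, √57).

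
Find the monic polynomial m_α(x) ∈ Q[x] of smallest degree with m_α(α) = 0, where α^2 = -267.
m_α(x) = x^2 + 267

α satisfies α^2 + 267 = 0, so x^2 + 267 annihilates α. Since d = -267 is squarefree and ≠ 1, it is not a perfect square in Q, so x^2 + 267 has no rational root and is therefore irreducible over Q (a degree-2 polynomial over a field is irreducible iff it has no root). Hence m_α(x) = x^2 + 267.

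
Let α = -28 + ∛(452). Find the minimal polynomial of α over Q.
m_α(x) = x^3 + 84x^2 + 2352x + 21500

Set β = α + 28 = ∛(452), so β^3 = 452. Then (α + 28)^3 - 452 = 0, i.e. α is a root of g(x) = (x + 28)^3 - 452 = x^3 + 84x^2 + 2352x + 21500. Since g(x) = h(x + 28) where h(x) = x^3 - 452, and h is irreducible over Q (because 452 is not a perfect cube, so h has no rational root, and a monic cubic with no rational root is irreducible), g is also irreducible (irreducibility is preserved under the substitution x → x + 28). Hence m_α(x) = x^3 + 84x^2 + 2352x + 21500.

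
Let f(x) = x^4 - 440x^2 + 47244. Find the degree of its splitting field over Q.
[K : Q] = 4

Solving the quadratic in x^2: x^2 = (440 ± √(440^2 - 4·47244))/2 = (440 ± √4624)/2 = (440 ± 68)/2, giving x^2 = 186 or x^2 = 254. So f(x) = (x^2 - 186)(x^2 - 254) and the roots of f are ±√186, ±√254. Hence the splitting field is K = Q(√186, √254). Since 186 and 254 are distinct squarefree integers > 1, their product 47244 is not a perfect square, so √254 ∉ Q(√186). By the tower law [K:Q] = [Q(√186,√254):Q(√186)] · [Q(√186):Q] = 2 · 2 = 4.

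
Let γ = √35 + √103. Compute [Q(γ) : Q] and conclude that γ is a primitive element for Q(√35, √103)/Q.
[Q(γ) : Q] = 4 (equivalently, Q(γ) = Q(√35, √103))

Obviously Q(γ) ⊆ Q(√35, √103), and [Q(√35, √103):Q] = 4 (since 35, 103 are distinct squarefree integers > 1 with 3605 not a perfect square). To show equality we compute the minimal polynomial of γ. From γ = √35 + √103: γ^2 = 35 + 2√(3605) + 103 = 138 + 2√(3605), so γ^2 - 138 = 2√(3605); squaring, (γ^2 - 138)^2 = 4·3605, i.e. γ^4 - 276γ^2 + 19044 - 14420 = 0, i.e. γ^4 - 276γ^2 + 4624 = 0. So γ is a root of x^4 - 276x^2 + 4624. This polynomial is irreducible over Q: it has no rational root (each ±√35 ± √103 is irrational), and any factorization into two quadratics over Q would force √(3605) ∈ Q (pairing opposite roots) or √35, √103 ∈ Q (other pairings), all impossible. Hence [Q(γ):Q] = 4 = [Q(√35, √103):Q], so Q(γ) = Q(√35, √103).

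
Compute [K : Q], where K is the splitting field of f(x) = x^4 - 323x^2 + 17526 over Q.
[K : Q] = 4

Solving the quadratic in x^2: x^2 = (323 ± √(323^2 - 4·17526))/2 = (323 ± √34225)/2 = (323 ± 185)/2, giving x^2 = 69 or x^2 = 254. So f(x) = (x^2 - 69)(x^2 - 254) and the roots of f are ±√69, ±√254. Hence the splitting field is K = Q(√69, √254). Since 69 and 254 are distinct squarefree integers > 1, their product 17526 is not a perfect square, so √254 ∉ Q(√69). By the tower law [K:Q] = [Q(√69,√254):Q(√69)] · [Q(√69):Q] = 2 · 2 = 4.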